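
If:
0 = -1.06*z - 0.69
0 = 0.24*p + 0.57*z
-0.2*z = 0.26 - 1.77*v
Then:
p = 1.55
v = 0.07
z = -0.65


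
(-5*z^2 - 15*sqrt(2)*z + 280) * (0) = 0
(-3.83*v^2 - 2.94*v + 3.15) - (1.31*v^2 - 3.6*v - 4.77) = -5.14*v^2 + 0.66*v + 7.92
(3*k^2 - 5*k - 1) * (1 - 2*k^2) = -6*k^4 + 10*k^3 + 5*k^2 - 5*k - 1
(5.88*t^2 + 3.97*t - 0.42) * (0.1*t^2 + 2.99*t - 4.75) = 0.588*t^4 + 17.9782*t^3 - 16.1017*t^2 - 20.1133*t + 1.995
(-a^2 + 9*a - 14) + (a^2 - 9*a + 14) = 0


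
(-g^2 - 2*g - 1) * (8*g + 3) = -8*g^3 - 19*g^2 - 14*g - 3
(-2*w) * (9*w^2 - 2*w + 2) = -18*w^3 + 4*w^2 - 4*w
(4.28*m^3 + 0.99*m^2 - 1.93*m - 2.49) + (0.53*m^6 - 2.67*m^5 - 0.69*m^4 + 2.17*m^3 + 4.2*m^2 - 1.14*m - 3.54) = 0.53*m^6 - 2.67*m^5 - 0.69*m^4 + 6.45*m^3 + 5.19*m^2 - 3.07*m - 6.03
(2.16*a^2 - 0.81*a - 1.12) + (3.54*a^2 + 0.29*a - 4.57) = 5.7*a^2 - 0.52*a - 5.69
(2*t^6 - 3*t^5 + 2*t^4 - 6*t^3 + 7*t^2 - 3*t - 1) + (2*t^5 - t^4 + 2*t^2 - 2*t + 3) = 2*t^6 - t^5 + t^4 - 6*t^3 + 9*t^2 - 5*t + 2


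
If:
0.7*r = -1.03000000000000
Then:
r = -1.47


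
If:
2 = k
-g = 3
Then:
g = -3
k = 2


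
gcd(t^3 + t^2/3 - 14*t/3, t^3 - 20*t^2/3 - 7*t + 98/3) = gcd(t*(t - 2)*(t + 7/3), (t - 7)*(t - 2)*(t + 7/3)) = t^2 + t/3 - 14/3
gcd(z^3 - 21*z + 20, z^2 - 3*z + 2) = z - 1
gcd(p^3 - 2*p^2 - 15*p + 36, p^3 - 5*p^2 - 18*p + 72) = p^2 + p - 12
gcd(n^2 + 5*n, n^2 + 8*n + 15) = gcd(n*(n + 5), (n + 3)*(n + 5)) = n + 5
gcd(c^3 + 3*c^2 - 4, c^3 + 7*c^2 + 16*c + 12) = c^2 + 4*c + 4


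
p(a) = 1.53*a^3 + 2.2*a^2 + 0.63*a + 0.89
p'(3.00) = 55.14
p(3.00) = 63.89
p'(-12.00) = 608.79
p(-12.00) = -2333.71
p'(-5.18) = 101.00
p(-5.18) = -156.00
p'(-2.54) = 19.07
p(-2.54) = -11.59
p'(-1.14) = 1.58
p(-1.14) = 0.76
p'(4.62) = 118.93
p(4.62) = 201.63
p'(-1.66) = 5.97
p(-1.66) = -1.09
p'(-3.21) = 33.80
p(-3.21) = -29.07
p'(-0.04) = 0.46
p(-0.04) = 0.87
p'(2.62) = 43.67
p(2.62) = 45.16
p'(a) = 4.59*a^2 + 4.4*a + 0.63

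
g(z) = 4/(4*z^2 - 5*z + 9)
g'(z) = 4*(5 - 8*z)/(4*z^2 - 5*z + 9)^2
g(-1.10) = 0.21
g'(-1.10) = 0.15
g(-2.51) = 0.09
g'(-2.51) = 0.05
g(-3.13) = 0.06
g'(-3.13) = 0.03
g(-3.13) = 0.06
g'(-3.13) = 0.03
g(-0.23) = 0.39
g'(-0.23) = 0.25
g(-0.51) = 0.32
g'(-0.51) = 0.23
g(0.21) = 0.49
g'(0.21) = 0.20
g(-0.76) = 0.26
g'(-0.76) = 0.19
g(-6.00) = 0.02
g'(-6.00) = 0.01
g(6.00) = 0.03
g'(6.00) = -0.01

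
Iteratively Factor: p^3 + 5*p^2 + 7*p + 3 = (p + 3)*(p^2 + 2*p + 1) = (p + 1)*(p + 3)*(p + 1)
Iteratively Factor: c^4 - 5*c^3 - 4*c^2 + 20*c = (c - 2)*(c^3 - 3*c^2 - 10*c) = c*(c - 2)*(c^2 - 3*c - 10) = c*(c - 2)*(c + 2)*(c - 5)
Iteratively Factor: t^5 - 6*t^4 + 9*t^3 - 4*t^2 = (t - 1)*(t^4 - 5*t^3 + 4*t^2) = t*(t - 1)*(t^3 - 5*t^2 + 4*t) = t^2*(t - 1)*(t^2 - 5*t + 4) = t^2*(t - 4)*(t - 1)*(t - 1)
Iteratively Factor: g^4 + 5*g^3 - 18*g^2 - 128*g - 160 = (g + 4)*(g^3 + g^2 - 22*g - 40) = (g + 2)*(g + 4)*(g^2 - g - 20) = (g + 2)*(g + 4)^2*(g - 5)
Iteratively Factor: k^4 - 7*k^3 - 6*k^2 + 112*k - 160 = (k - 4)*(k^3 - 3*k^2 - 18*k + 40) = (k - 5)*(k - 4)*(k^2 + 2*k - 8) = (k - 5)*(k - 4)*(k - 2)*(k + 4)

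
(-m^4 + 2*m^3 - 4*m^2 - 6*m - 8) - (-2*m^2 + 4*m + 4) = -m^4 + 2*m^3 - 2*m^2 - 10*m - 12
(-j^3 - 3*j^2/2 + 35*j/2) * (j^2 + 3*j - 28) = -j^5 - 9*j^4/2 + 41*j^3 + 189*j^2/2 - 490*j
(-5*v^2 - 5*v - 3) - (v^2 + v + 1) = -6*v^2 - 6*v - 4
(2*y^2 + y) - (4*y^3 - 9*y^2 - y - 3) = -4*y^3 + 11*y^2 + 2*y + 3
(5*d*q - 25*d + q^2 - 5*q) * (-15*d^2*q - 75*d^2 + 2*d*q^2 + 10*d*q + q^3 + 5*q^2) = -75*d^3*q^2 + 1875*d^3 - 5*d^2*q^3 + 125*d^2*q + 7*d*q^4 - 175*d*q^2 + q^5 - 25*q^3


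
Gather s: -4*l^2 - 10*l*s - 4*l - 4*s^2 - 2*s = -4*l^2 - 4*l - 4*s^2 + s*(-10*l - 2)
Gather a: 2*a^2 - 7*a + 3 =2*a^2 - 7*a + 3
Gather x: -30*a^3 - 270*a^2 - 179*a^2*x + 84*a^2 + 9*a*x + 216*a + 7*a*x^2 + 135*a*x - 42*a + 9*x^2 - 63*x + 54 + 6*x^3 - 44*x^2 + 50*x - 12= -30*a^3 - 186*a^2 + 174*a + 6*x^3 + x^2*(7*a - 35) + x*(-179*a^2 + 144*a - 13) + 42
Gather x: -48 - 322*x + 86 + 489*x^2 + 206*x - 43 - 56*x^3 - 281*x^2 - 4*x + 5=-56*x^3 + 208*x^2 - 120*x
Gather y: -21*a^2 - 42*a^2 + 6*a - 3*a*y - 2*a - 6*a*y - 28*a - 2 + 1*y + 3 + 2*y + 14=-63*a^2 - 24*a + y*(3 - 9*a) + 15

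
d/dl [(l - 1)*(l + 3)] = 2*l + 2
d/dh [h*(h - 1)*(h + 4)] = 3*h^2 + 6*h - 4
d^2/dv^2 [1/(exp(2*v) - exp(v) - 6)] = ((1 - 4*exp(v))*(-exp(2*v) + exp(v) + 6) - 2*(2*exp(v) - 1)^2*exp(v))*exp(v)/(-exp(2*v) + exp(v) + 6)^3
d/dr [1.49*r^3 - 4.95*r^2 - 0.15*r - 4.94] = 4.47*r^2 - 9.9*r - 0.15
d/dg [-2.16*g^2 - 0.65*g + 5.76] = -4.32*g - 0.65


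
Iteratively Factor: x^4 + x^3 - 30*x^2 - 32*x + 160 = (x - 2)*(x^3 + 3*x^2 - 24*x - 80) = (x - 5)*(x - 2)*(x^2 + 8*x + 16) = (x - 5)*(x - 2)*(x + 4)*(x + 4)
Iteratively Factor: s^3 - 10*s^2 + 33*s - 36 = (s - 3)*(s^2 - 7*s + 12) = (s - 3)^2*(s - 4)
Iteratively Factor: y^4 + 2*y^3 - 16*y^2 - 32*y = (y)*(y^3 + 2*y^2 - 16*y - 32) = y*(y + 4)*(y^2 - 2*y - 8) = y*(y + 2)*(y + 4)*(y - 4)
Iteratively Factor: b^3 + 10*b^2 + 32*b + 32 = (b + 4)*(b^2 + 6*b + 8) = (b + 4)^2*(b + 2)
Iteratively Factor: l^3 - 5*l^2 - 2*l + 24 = (l - 4)*(l^2 - l - 6) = (l - 4)*(l - 3)*(l + 2)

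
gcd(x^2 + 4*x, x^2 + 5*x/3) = x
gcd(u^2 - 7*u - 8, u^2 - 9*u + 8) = u - 8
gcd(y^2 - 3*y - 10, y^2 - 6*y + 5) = y - 5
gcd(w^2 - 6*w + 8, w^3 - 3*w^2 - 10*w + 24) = w^2 - 6*w + 8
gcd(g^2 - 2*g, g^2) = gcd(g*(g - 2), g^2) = g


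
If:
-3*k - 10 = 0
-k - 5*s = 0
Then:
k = -10/3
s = 2/3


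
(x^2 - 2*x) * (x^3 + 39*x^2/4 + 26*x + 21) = x^5 + 31*x^4/4 + 13*x^3/2 - 31*x^2 - 42*x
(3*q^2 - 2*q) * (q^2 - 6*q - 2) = 3*q^4 - 20*q^3 + 6*q^2 + 4*q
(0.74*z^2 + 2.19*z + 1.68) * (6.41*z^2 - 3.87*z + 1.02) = 4.7434*z^4 + 11.1741*z^3 + 3.0483*z^2 - 4.2678*z + 1.7136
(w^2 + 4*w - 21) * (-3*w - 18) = -3*w^3 - 30*w^2 - 9*w + 378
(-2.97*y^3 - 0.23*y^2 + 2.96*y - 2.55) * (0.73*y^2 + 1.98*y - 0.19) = -2.1681*y^5 - 6.0485*y^4 + 2.2697*y^3 + 4.043*y^2 - 5.6114*y + 0.4845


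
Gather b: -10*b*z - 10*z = -10*b*z - 10*z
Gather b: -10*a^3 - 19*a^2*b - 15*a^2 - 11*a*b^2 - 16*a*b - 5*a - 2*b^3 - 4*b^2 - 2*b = -10*a^3 - 15*a^2 - 5*a - 2*b^3 + b^2*(-11*a - 4) + b*(-19*a^2 - 16*a - 2)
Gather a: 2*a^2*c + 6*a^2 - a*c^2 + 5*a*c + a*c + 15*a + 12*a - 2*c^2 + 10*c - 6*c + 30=a^2*(2*c + 6) + a*(-c^2 + 6*c + 27) - 2*c^2 + 4*c + 30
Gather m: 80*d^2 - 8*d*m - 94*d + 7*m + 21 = 80*d^2 - 94*d + m*(7 - 8*d) + 21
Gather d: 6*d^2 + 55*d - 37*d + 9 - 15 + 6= 6*d^2 + 18*d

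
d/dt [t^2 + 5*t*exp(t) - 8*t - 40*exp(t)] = 5*t*exp(t) + 2*t - 35*exp(t) - 8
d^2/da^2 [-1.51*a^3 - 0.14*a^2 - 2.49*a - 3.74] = -9.06*a - 0.28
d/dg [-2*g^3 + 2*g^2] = 2*g*(2 - 3*g)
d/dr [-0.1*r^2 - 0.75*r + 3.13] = -0.2*r - 0.75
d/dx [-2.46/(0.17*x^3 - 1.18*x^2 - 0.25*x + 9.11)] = (1.2546*x^2 - 5.8056*x - 0.615)/(0.17*x^3 - 1.18*x^2 - 0.25*x + 9.11)^2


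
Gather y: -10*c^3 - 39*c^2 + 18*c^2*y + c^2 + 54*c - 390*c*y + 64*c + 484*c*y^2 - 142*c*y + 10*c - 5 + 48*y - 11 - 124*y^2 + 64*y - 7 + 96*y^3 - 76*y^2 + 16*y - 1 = -10*c^3 - 38*c^2 + 128*c + 96*y^3 + y^2*(484*c - 200) + y*(18*c^2 - 532*c + 128) - 24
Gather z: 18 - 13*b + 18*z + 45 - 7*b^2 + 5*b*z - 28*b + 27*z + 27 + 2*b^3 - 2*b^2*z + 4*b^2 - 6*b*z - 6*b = 2*b^3 - 3*b^2 - 47*b + z*(-2*b^2 - b + 45) + 90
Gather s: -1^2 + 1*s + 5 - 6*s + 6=10 - 5*s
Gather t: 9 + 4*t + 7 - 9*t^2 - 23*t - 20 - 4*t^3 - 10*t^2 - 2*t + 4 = -4*t^3 - 19*t^2 - 21*t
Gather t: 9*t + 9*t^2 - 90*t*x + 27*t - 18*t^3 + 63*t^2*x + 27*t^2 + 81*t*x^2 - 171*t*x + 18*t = -18*t^3 + t^2*(63*x + 36) + t*(81*x^2 - 261*x + 54)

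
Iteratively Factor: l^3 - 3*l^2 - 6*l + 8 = (l - 1)*(l^2 - 2*l - 8) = (l - 4)*(l - 1)*(l + 2)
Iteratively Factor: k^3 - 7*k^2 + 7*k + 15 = (k - 5)*(k^2 - 2*k - 3) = (k - 5)*(k - 3)*(k + 1)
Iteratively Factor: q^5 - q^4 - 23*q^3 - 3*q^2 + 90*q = (q)*(q^4 - q^3 - 23*q^2 - 3*q + 90) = q*(q + 3)*(q^3 - 4*q^2 - 11*q + 30) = q*(q - 2)*(q + 3)*(q^2 - 2*q - 15) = q*(q - 5)*(q - 2)*(q + 3)*(q + 3)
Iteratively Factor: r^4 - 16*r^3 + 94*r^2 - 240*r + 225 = (r - 5)*(r^3 - 11*r^2 + 39*r - 45) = (r - 5)*(r - 3)*(r^2 - 8*r + 15) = (r - 5)*(r - 3)^2*(r - 5)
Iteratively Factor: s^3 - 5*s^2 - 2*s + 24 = (s - 4)*(s^2 - s - 6) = (s - 4)*(s + 2)*(s - 3)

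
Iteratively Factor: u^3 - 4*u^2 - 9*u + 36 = (u + 3)*(u^2 - 7*u + 12) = (u - 3)*(u + 3)*(u - 4)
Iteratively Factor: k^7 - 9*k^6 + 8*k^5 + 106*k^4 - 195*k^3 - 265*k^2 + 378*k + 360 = (k + 3)*(k^6 - 12*k^5 + 44*k^4 - 26*k^3 - 117*k^2 + 86*k + 120) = (k - 5)*(k + 3)*(k^5 - 7*k^4 + 9*k^3 + 19*k^2 - 22*k - 24) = (k - 5)*(k + 1)*(k + 3)*(k^4 - 8*k^3 + 17*k^2 + 2*k - 24) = (k - 5)*(k - 3)*(k + 1)*(k + 3)*(k^3 - 5*k^2 + 2*k + 8) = (k - 5)*(k - 4)*(k - 3)*(k + 1)*(k + 3)*(k^2 - k - 2) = (k - 5)*(k - 4)*(k - 3)*(k + 1)^2*(k + 3)*(k - 2)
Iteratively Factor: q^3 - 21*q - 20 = (q + 4)*(q^2 - 4*q - 5) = (q + 1)*(q + 4)*(q - 5)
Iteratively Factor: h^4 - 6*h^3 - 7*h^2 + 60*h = (h - 4)*(h^3 - 2*h^2 - 15*h) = h*(h - 4)*(h^2 - 2*h - 15) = h*(h - 4)*(h + 3)*(h - 5)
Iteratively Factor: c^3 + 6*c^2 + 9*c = (c)*(c^2 + 6*c + 9) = c*(c + 3)*(c + 3)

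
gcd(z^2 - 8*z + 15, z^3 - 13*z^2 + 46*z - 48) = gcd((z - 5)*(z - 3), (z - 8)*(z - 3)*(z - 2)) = z - 3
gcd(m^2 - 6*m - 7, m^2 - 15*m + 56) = m - 7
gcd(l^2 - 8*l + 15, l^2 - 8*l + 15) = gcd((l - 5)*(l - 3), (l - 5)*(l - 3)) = l^2 - 8*l + 15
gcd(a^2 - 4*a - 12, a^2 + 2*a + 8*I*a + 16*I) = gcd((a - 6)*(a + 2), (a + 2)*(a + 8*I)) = a + 2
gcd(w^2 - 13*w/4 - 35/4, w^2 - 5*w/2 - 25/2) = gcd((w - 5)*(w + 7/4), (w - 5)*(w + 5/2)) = w - 5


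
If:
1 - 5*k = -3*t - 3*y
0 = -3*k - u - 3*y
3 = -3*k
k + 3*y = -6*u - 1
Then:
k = -1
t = -16/5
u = -3/5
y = 6/5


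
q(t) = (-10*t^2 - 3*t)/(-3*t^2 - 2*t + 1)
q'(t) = (-20*t - 3)/(-3*t^2 - 2*t + 1) + (6*t + 2)*(-10*t^2 - 3*t)/(-3*t^2 - 2*t + 1)^2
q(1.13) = 3.17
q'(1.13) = -0.45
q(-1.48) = 6.69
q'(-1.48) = 7.43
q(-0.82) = -6.85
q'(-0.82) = 53.62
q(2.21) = 3.07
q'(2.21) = 0.02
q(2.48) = 3.08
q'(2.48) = 0.03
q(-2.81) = 4.13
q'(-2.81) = 0.48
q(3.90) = 3.12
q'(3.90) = 0.03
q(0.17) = -1.39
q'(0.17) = -18.51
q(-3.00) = 4.05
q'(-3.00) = 0.39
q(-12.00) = 3.45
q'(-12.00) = 0.01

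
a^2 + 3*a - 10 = (a - 2)*(a + 5)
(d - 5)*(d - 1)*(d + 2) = d^3 - 4*d^2 - 7*d + 10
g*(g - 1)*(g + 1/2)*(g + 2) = g^4 + 3*g^3/2 - 3*g^2/2 - g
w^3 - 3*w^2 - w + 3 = (w - 3)*(w - 1)*(w + 1)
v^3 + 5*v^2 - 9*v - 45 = (v - 3)*(v + 3)*(v + 5)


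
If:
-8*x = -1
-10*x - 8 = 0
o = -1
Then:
No Solution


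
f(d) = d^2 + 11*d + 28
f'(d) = 2*d + 11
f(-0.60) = 21.76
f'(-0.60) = 9.80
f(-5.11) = -2.10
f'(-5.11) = 0.78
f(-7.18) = 0.57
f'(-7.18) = -3.36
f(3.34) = 75.90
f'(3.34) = 17.68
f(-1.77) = 11.66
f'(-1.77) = 7.46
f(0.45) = 33.15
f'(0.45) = 11.90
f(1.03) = 40.39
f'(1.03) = 13.06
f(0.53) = 34.11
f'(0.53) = 12.06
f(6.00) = 130.00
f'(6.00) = 23.00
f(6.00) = 130.00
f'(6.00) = 23.00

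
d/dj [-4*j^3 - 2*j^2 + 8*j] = -12*j^2 - 4*j + 8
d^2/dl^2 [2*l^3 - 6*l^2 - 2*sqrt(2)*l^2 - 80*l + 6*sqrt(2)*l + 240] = 12*l - 12 - 4*sqrt(2)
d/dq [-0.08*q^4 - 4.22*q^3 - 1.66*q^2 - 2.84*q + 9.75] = -0.32*q^3 - 12.66*q^2 - 3.32*q - 2.84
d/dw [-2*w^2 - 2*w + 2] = -4*w - 2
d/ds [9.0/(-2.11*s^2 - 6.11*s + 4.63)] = (37.98*s + 54.99)/(2.11*s^2 + 6.11*s - 4.63)^2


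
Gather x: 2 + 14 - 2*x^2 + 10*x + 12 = -2*x^2 + 10*x + 28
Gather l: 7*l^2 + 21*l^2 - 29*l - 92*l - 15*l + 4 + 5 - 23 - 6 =28*l^2 - 136*l - 20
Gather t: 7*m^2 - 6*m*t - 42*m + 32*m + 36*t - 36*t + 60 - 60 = 7*m^2 - 6*m*t - 10*m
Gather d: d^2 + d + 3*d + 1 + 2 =d^2 + 4*d + 3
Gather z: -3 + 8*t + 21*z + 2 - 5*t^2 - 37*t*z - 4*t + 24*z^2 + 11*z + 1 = -5*t^2 + 4*t + 24*z^2 + z*(32 - 37*t)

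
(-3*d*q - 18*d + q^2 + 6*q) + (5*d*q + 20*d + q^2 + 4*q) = 2*d*q + 2*d + 2*q^2 + 10*q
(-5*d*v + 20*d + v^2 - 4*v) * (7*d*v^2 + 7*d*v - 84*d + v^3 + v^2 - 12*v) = -35*d^2*v^3 + 105*d^2*v^2 + 560*d^2*v - 1680*d^2 + 2*d*v^4 - 6*d*v^3 - 32*d*v^2 + 96*d*v + v^5 - 3*v^4 - 16*v^3 + 48*v^2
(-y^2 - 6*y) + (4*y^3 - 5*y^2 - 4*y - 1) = 4*y^3 - 6*y^2 - 10*y - 1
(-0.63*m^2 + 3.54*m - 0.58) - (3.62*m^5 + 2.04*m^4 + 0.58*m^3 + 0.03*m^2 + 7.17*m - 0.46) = -3.62*m^5 - 2.04*m^4 - 0.58*m^3 - 0.66*m^2 - 3.63*m - 0.12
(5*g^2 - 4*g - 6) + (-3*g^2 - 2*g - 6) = 2*g^2 - 6*g - 12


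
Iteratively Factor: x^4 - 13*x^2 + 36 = (x - 2)*(x^3 + 2*x^2 - 9*x - 18) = (x - 3)*(x - 2)*(x^2 + 5*x + 6) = (x - 3)*(x - 2)*(x + 2)*(x + 3)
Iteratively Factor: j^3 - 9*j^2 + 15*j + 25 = (j + 1)*(j^2 - 10*j + 25) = (j - 5)*(j + 1)*(j - 5)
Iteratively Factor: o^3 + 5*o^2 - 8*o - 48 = (o - 3)*(o^2 + 8*o + 16) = (o - 3)*(o + 4)*(o + 4)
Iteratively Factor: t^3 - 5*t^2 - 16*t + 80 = (t + 4)*(t^2 - 9*t + 20) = (t - 4)*(t + 4)*(t - 5)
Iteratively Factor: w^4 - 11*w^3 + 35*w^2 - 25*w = (w)*(w^3 - 11*w^2 + 35*w - 25) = w*(w - 1)*(w^2 - 10*w + 25) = w*(w - 5)*(w - 1)*(w - 5)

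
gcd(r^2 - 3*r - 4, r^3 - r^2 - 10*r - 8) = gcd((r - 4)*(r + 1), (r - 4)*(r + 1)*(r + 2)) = r^2 - 3*r - 4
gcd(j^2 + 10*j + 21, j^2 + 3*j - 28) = j + 7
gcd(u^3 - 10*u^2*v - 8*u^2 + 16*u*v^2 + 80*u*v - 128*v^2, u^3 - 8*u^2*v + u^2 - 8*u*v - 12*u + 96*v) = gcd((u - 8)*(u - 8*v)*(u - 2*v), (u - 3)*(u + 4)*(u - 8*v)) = u - 8*v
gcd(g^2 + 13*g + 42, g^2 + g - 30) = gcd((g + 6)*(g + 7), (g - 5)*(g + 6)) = g + 6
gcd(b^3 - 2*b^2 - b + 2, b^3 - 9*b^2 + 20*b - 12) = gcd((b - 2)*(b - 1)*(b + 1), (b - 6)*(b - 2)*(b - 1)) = b^2 - 3*b + 2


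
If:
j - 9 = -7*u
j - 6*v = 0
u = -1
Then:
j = 16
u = -1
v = 8/3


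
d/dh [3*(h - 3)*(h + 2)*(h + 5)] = 9*h^2 + 24*h - 33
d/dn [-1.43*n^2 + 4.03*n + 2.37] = 4.03 - 2.86*n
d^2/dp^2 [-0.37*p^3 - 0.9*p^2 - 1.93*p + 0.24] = -2.22*p - 1.8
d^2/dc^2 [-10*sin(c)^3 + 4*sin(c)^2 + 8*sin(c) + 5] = -sin(c)/2 - 45*sin(3*c)/2 + 8*cos(2*c)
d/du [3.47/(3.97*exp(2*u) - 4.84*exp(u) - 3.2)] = (16.7948 - 27.5518*exp(u))*exp(u)/(-3.97*exp(2*u) + 4.84*exp(u) + 3.2)^2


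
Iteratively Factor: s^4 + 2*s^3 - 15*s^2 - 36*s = (s - 4)*(s^3 + 6*s^2 + 9*s) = (s - 4)*(s + 3)*(s^2 + 3*s) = (s - 4)*(s + 3)^2*(s)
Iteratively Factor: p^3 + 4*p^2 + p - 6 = (p + 3)*(p^2 + p - 2) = (p - 1)*(p + 3)*(p + 2)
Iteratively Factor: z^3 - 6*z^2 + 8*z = (z - 2)*(z^2 - 4*z) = z*(z - 2)*(z - 4)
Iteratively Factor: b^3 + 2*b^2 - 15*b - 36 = (b + 3)*(b^2 - b - 12) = (b + 3)^2*(b - 4)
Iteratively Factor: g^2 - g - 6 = (g + 2)*(g - 3)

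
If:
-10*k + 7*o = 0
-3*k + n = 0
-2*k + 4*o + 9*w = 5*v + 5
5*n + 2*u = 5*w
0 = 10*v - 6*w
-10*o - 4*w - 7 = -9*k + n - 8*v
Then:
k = -665/922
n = -1995/922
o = -475/461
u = 15875/1844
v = 354/461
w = 590/461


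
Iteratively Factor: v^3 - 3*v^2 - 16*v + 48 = (v + 4)*(v^2 - 7*v + 12) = (v - 3)*(v + 4)*(v - 4)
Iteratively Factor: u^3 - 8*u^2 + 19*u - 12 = (u - 4)*(u^2 - 4*u + 3) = (u - 4)*(u - 1)*(u - 3)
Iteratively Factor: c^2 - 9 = (c - 3)*(c + 3)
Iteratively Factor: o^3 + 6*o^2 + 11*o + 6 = (o + 1)*(o^2 + 5*o + 6) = (o + 1)*(o + 3)*(o + 2)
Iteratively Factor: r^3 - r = (r - 1)*(r^2 + r) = (r - 1)*(r + 1)*(r)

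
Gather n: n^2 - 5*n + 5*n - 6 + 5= n^2 - 1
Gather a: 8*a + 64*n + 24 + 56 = 8*a + 64*n + 80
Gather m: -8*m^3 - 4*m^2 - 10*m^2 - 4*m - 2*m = -8*m^3 - 14*m^2 - 6*m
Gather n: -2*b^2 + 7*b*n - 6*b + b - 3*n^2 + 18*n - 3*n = -2*b^2 - 5*b - 3*n^2 + n*(7*b + 15)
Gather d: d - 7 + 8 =d + 1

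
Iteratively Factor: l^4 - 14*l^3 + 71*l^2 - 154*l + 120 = (l - 5)*(l^3 - 9*l^2 + 26*l - 24) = (l - 5)*(l - 4)*(l^2 - 5*l + 6) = (l - 5)*(l - 4)*(l - 2)*(l - 3)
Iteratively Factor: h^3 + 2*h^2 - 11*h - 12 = (h + 4)*(h^2 - 2*h - 3) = (h - 3)*(h + 4)*(h + 1)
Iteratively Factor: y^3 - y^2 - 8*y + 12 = (y + 3)*(y^2 - 4*y + 4) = (y - 2)*(y + 3)*(y - 2)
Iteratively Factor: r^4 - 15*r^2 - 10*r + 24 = (r + 2)*(r^3 - 2*r^2 - 11*r + 12) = (r + 2)*(r + 3)*(r^2 - 5*r + 4) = (r - 4)*(r + 2)*(r + 3)*(r - 1)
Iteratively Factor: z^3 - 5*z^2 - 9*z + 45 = (z - 5)*(z^2 - 9) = (z - 5)*(z - 3)*(z + 3)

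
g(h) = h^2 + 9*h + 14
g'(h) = 2*h + 9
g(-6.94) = -0.30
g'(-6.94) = -4.88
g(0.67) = 20.48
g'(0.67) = 10.34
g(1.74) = 32.69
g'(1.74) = 12.48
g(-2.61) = -2.68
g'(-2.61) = 3.78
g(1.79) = 33.31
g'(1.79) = 12.58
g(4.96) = 83.24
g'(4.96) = 18.92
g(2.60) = 44.16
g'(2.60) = 14.20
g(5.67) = 97.18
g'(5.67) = 20.34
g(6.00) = 104.00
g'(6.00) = 21.00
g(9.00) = 176.00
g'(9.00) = 27.00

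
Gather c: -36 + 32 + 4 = 0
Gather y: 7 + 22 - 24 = 5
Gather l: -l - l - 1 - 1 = -2*l - 2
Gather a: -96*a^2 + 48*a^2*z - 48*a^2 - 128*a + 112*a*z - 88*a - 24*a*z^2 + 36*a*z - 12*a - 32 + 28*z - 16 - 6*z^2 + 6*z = a^2*(48*z - 144) + a*(-24*z^2 + 148*z - 228) - 6*z^2 + 34*z - 48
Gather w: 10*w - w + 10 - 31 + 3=9*w - 18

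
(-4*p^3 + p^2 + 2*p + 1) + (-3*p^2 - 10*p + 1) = -4*p^3 - 2*p^2 - 8*p + 2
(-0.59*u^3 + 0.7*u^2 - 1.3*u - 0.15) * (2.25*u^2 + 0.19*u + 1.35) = -1.3275*u^5 + 1.4629*u^4 - 3.5885*u^3 + 0.3605*u^2 - 1.7835*u - 0.2025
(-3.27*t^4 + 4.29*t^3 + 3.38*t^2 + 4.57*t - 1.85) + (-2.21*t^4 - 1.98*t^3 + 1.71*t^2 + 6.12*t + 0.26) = -5.48*t^4 + 2.31*t^3 + 5.09*t^2 + 10.69*t - 1.59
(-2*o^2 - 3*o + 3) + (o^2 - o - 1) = -o^2 - 4*o + 2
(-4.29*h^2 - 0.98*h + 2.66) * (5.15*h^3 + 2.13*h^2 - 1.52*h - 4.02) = -22.0935*h^5 - 14.1847*h^4 + 18.1324*h^3 + 24.4012*h^2 - 0.103600000000001*h - 10.6932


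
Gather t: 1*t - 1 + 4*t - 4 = 5*t - 5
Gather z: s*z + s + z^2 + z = s + z^2 + z*(s + 1)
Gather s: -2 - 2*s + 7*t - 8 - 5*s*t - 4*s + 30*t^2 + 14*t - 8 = s*(-5*t - 6) + 30*t^2 + 21*t - 18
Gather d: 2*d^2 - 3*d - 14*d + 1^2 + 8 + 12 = 2*d^2 - 17*d + 21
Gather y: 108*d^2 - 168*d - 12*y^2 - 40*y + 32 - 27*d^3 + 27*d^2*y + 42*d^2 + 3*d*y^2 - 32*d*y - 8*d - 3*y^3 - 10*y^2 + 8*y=-27*d^3 + 150*d^2 - 176*d - 3*y^3 + y^2*(3*d - 22) + y*(27*d^2 - 32*d - 32) + 32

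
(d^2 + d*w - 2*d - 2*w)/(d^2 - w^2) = (2 - d)/(-d + w)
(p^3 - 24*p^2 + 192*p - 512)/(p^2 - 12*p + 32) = (p^2 - 16*p + 64)/(p - 4)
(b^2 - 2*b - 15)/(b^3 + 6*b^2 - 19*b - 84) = (b - 5)/(b^2 + 3*b - 28)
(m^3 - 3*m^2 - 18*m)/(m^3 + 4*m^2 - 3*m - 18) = m*(m - 6)/(m^2 + m - 6)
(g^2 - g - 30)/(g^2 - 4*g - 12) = (g + 5)/(g + 2)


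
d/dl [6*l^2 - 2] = 12*l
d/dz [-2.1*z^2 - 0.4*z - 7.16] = -4.2*z - 0.4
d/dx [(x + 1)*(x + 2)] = 2*x + 3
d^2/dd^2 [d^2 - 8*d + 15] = 2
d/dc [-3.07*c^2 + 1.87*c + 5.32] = 1.87 - 6.14*c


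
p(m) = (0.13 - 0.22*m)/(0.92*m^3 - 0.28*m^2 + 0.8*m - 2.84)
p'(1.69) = 0.30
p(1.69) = -0.11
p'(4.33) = 0.01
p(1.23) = 0.25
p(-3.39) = -0.02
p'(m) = (0.13 - 0.22*m)*(-2.76*m^2 + 0.56*m - 0.8)/(0.92*m^3 - 0.28*m^2 + 0.8*m - 2.84)^2 - 0.22/(0.92*m^3 - 0.28*m^2 + 0.8*m - 2.84)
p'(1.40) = 13.91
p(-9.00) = -0.00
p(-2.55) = -0.03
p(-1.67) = -0.05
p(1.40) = -0.70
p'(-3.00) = -0.01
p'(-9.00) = -0.00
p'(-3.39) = -0.01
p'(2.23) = 0.05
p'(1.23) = 2.26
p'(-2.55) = -0.02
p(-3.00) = -0.02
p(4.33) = -0.01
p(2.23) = -0.05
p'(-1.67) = -0.03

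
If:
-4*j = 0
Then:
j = 0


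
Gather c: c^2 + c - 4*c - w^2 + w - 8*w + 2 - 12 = c^2 - 3*c - w^2 - 7*w - 10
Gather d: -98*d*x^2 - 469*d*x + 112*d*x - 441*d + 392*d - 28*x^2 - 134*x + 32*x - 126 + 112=d*(-98*x^2 - 357*x - 49) - 28*x^2 - 102*x - 14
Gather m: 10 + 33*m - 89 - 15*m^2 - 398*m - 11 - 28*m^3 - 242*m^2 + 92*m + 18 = -28*m^3 - 257*m^2 - 273*m - 72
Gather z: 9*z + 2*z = 11*z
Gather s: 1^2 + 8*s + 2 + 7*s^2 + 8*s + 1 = 7*s^2 + 16*s + 4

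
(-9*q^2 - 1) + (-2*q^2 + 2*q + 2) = -11*q^2 + 2*q + 1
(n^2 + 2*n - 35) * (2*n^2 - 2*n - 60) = 2*n^4 + 2*n^3 - 134*n^2 - 50*n + 2100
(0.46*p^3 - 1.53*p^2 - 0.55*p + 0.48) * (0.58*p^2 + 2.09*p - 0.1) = 0.2668*p^5 + 0.074*p^4 - 3.5627*p^3 - 0.7181*p^2 + 1.0582*p - 0.048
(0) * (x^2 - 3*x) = 0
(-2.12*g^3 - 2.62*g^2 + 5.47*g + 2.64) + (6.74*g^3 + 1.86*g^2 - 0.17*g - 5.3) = 4.62*g^3 - 0.76*g^2 + 5.3*g - 2.66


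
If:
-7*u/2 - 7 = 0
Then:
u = -2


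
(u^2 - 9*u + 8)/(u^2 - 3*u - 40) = (u - 1)/(u + 5)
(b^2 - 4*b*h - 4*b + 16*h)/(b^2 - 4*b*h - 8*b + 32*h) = (b - 4)/(b - 8)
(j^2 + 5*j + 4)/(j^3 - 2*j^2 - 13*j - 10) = (j + 4)/(j^2 - 3*j - 10)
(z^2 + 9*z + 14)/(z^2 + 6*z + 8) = (z + 7)/(z + 4)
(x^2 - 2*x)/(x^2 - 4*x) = (x - 2)/(x - 4)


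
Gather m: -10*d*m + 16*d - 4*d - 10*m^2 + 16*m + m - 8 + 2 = 12*d - 10*m^2 + m*(17 - 10*d) - 6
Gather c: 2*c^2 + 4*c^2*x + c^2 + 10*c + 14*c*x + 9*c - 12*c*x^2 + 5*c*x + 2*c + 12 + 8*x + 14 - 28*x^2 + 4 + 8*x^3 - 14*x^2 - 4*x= c^2*(4*x + 3) + c*(-12*x^2 + 19*x + 21) + 8*x^3 - 42*x^2 + 4*x + 30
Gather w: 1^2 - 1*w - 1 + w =0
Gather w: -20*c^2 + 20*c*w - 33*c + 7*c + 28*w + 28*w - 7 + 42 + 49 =-20*c^2 - 26*c + w*(20*c + 56) + 84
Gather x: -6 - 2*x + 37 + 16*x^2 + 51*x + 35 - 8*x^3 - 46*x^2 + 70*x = -8*x^3 - 30*x^2 + 119*x + 66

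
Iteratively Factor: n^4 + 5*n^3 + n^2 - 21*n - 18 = (n - 2)*(n^3 + 7*n^2 + 15*n + 9) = (n - 2)*(n + 3)*(n^2 + 4*n + 3) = (n - 2)*(n + 3)^2*(n + 1)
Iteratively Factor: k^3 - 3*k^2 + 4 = (k + 1)*(k^2 - 4*k + 4) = (k - 2)*(k + 1)*(k - 2)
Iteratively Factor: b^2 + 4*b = (b + 4)*(b)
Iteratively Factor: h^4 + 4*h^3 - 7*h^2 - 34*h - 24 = (h + 1)*(h^3 + 3*h^2 - 10*h - 24) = (h - 3)*(h + 1)*(h^2 + 6*h + 8) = (h - 3)*(h + 1)*(h + 2)*(h + 4)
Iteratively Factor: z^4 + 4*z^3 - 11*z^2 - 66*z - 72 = (z + 3)*(z^3 + z^2 - 14*z - 24) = (z + 3)^2*(z^2 - 2*z - 8) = (z - 4)*(z + 3)^2*(z + 2)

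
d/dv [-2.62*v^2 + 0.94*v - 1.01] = 0.94 - 5.24*v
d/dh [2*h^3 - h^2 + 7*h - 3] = 6*h^2 - 2*h + 7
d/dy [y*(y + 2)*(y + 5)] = 3*y^2 + 14*y + 10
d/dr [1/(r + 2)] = -1/(r + 2)^2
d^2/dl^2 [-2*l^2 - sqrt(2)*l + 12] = -4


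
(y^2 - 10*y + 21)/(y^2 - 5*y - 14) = (y - 3)/(y + 2)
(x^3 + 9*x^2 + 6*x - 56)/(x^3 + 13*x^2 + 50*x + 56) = (x - 2)/(x + 2)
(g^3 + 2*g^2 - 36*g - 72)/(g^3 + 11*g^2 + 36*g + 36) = (g - 6)/(g + 3)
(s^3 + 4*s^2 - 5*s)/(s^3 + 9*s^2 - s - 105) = s*(s - 1)/(s^2 + 4*s - 21)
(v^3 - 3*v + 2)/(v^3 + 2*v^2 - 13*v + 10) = (v^2 + v - 2)/(v^2 + 3*v - 10)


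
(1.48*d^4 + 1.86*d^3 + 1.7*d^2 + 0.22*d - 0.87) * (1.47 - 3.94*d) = -5.8312*d^5 - 5.1528*d^4 - 3.9638*d^3 + 1.6322*d^2 + 3.7512*d - 1.2789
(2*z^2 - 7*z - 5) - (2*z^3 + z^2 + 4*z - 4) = -2*z^3 + z^2 - 11*z - 1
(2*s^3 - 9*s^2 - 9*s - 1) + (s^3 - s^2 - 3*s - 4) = 3*s^3 - 10*s^2 - 12*s - 5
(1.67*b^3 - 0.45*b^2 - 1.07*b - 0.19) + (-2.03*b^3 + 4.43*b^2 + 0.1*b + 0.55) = -0.36*b^3 + 3.98*b^2 - 0.97*b + 0.36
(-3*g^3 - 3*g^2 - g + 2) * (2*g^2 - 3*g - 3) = -6*g^5 + 3*g^4 + 16*g^3 + 16*g^2 - 3*g - 6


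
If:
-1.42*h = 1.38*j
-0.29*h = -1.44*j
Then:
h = 0.00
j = 0.00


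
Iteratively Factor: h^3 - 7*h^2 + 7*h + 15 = (h + 1)*(h^2 - 8*h + 15) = (h - 5)*(h + 1)*(h - 3)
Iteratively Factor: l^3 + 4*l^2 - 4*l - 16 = (l + 4)*(l^2 - 4) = (l + 2)*(l + 4)*(l - 2)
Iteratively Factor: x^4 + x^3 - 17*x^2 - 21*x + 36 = (x - 1)*(x^3 + 2*x^2 - 15*x - 36) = (x - 1)*(x + 3)*(x^2 - x - 12) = (x - 4)*(x - 1)*(x + 3)*(x + 3)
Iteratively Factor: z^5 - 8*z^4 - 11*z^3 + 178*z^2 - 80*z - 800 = (z - 5)*(z^4 - 3*z^3 - 26*z^2 + 48*z + 160) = (z - 5)^2*(z^3 + 2*z^2 - 16*z - 32) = (z - 5)^2*(z - 4)*(z^2 + 6*z + 8) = (z - 5)^2*(z - 4)*(z + 2)*(z + 4)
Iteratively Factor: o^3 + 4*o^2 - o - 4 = (o - 1)*(o^2 + 5*o + 4) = (o - 1)*(o + 1)*(o + 4)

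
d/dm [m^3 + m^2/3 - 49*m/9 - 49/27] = 3*m^2 + 2*m/3 - 49/9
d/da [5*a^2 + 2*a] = 10*a + 2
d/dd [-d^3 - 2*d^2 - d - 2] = -3*d^2 - 4*d - 1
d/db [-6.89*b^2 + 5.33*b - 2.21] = 5.33 - 13.78*b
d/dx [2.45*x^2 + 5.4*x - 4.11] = 4.9*x + 5.4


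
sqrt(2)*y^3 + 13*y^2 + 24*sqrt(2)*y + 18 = (y + 3*sqrt(2))^2*(sqrt(2)*y + 1)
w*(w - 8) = w^2 - 8*w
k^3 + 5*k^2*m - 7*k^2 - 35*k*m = k*(k - 7)*(k + 5*m)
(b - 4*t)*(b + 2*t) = b^2 - 2*b*t - 8*t^2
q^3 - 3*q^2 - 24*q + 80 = (q - 4)^2*(q + 5)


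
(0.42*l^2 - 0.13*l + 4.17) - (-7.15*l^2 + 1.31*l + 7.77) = 7.57*l^2 - 1.44*l - 3.6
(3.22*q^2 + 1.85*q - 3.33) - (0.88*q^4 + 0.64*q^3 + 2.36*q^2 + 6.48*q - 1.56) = -0.88*q^4 - 0.64*q^3 + 0.86*q^2 - 4.63*q - 1.77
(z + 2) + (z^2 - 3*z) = z^2 - 2*z + 2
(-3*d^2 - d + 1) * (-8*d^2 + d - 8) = 24*d^4 + 5*d^3 + 15*d^2 + 9*d - 8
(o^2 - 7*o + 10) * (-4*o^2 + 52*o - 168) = -4*o^4 + 80*o^3 - 572*o^2 + 1696*o - 1680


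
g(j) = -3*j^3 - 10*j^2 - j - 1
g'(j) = -9*j^2 - 20*j - 1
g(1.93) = -61.75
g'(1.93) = -73.12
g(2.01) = -67.77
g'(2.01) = -77.56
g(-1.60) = -12.71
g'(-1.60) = 7.96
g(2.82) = -150.62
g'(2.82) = -128.97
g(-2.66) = -12.63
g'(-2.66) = -11.48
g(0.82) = -10.20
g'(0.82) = -23.45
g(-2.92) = -8.65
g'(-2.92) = -19.34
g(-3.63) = 14.36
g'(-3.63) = -46.99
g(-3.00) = -7.00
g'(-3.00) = -22.00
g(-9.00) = 1385.00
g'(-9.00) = -550.00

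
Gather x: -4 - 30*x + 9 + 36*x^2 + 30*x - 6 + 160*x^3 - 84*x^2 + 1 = 160*x^3 - 48*x^2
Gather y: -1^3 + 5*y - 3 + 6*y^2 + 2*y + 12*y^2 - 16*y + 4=18*y^2 - 9*y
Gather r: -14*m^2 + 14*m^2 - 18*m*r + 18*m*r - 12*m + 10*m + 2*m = 0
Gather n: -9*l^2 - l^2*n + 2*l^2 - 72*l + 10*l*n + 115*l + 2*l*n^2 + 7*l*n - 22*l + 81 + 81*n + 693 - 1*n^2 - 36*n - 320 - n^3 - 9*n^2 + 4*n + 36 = -7*l^2 + 21*l - n^3 + n^2*(2*l - 10) + n*(-l^2 + 17*l + 49) + 490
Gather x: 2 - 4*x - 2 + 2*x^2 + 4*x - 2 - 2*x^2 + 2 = 0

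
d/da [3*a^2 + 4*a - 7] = 6*a + 4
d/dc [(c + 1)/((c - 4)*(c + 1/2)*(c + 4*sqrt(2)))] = 2*(-2*(c - 4)*(c + 1)*(c + 4*sqrt(2)) - (c - 4)*(c + 1)*(2*c + 1) + (c - 4)*(c + 4*sqrt(2))*(2*c + 1) - (c + 1)*(c + 4*sqrt(2))*(2*c + 1))/((c - 4)^2*(c + 4*sqrt(2))^2*(2*c + 1)^2)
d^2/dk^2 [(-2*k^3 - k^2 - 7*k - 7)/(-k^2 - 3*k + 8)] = 2*(38*k^3 - 99*k^2 + 615*k + 351)/(k^6 + 9*k^5 + 3*k^4 - 117*k^3 - 24*k^2 + 576*k - 512)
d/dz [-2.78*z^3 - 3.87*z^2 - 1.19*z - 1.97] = -8.34*z^2 - 7.74*z - 1.19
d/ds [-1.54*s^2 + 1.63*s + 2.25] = 1.63 - 3.08*s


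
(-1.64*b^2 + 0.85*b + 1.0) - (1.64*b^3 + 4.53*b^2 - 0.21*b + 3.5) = -1.64*b^3 - 6.17*b^2 + 1.06*b - 2.5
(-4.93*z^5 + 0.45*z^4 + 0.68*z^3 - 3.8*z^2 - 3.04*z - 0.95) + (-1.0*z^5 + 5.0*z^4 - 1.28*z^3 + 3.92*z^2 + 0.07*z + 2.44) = -5.93*z^5 + 5.45*z^4 - 0.6*z^3 + 0.12*z^2 - 2.97*z + 1.49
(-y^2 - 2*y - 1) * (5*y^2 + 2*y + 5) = -5*y^4 - 12*y^3 - 14*y^2 - 12*y - 5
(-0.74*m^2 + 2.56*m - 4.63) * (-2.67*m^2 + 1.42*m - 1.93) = 1.9758*m^4 - 7.886*m^3 + 17.4255*m^2 - 11.5154*m + 8.9359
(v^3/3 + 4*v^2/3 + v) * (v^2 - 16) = v^5/3 + 4*v^4/3 - 13*v^3/3 - 64*v^2/3 - 16*v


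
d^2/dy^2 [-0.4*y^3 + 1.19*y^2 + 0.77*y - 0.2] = 2.38 - 2.4*y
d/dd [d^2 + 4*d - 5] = 2*d + 4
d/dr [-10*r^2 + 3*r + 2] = 3 - 20*r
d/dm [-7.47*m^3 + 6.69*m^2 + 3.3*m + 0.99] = -22.41*m^2 + 13.38*m + 3.3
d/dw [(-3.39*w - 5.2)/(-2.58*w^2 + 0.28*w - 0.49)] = (-8.7462*w^2 - 26.832*w + 3.1171)/(6.6564*w^4 - 1.4448*w^3 + 2.6068*w^2 - 0.2744*w + 0.2401)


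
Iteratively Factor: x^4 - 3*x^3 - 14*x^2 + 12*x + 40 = (x - 5)*(x^3 + 2*x^2 - 4*x - 8) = (x - 5)*(x - 2)*(x^2 + 4*x + 4) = (x - 5)*(x - 2)*(x + 2)*(x + 2)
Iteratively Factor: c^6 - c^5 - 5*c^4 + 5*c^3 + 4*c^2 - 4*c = (c - 1)*(c^5 - 5*c^3 + 4*c) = c*(c - 1)*(c^4 - 5*c^2 + 4) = c*(c - 2)*(c - 1)*(c^3 + 2*c^2 - c - 2) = c*(c - 2)*(c - 1)*(c + 2)*(c^2 - 1) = c*(c - 2)*(c - 1)^2*(c + 2)*(c + 1)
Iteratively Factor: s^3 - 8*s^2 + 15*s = (s)*(s^2 - 8*s + 15) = s*(s - 5)*(s - 3)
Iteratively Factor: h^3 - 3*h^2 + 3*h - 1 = (h - 1)*(h^2 - 2*h + 1) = (h - 1)^2*(h - 1)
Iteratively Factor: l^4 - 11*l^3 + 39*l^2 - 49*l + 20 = (l - 4)*(l^3 - 7*l^2 + 11*l - 5) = (l - 4)*(l - 1)*(l^2 - 6*l + 5) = (l - 4)*(l - 1)^2*(l - 5)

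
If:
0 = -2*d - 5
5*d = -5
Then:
No Solution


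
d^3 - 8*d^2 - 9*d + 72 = (d - 8)*(d - 3)*(d + 3)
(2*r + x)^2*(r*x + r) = 4*r^3*x + 4*r^3 + 4*r^2*x^2 + 4*r^2*x + r*x^3 + r*x^2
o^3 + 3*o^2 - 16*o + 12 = (o - 2)*(o - 1)*(o + 6)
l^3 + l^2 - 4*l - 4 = (l - 2)*(l + 1)*(l + 2)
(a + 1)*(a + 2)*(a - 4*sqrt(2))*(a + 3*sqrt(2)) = a^4 - sqrt(2)*a^3 + 3*a^3 - 22*a^2 - 3*sqrt(2)*a^2 - 72*a - 2*sqrt(2)*a - 48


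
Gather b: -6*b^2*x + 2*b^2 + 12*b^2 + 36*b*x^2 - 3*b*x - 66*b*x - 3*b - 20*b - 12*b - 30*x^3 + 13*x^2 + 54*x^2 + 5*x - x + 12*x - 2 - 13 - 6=b^2*(14 - 6*x) + b*(36*x^2 - 69*x - 35) - 30*x^3 + 67*x^2 + 16*x - 21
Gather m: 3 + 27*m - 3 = 27*m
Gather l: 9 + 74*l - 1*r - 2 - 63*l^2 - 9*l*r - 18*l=-63*l^2 + l*(56 - 9*r) - r + 7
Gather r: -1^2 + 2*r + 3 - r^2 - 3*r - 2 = -r^2 - r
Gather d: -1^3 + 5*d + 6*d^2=6*d^2 + 5*d - 1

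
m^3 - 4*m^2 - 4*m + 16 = (m - 4)*(m - 2)*(m + 2)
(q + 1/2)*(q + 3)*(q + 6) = q^3 + 19*q^2/2 + 45*q/2 + 9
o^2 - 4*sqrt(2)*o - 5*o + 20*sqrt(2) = (o - 5)*(o - 4*sqrt(2))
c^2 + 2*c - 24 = (c - 4)*(c + 6)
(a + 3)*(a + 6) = a^2 + 9*a + 18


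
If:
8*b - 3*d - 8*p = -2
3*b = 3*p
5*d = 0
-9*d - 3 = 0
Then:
No Solution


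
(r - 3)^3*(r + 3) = r^4 - 6*r^3 + 54*r - 81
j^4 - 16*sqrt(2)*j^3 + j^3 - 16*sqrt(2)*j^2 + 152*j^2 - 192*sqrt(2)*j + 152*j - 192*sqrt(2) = (j + 1)*(j - 8*sqrt(2))*(j - 6*sqrt(2))*(j - 2*sqrt(2))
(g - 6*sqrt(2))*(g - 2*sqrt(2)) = g^2 - 8*sqrt(2)*g + 24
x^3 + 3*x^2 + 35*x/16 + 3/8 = (x + 1/4)*(x + 3/4)*(x + 2)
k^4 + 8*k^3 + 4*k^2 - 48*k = k*(k - 2)*(k + 4)*(k + 6)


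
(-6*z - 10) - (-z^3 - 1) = z^3 - 6*z - 9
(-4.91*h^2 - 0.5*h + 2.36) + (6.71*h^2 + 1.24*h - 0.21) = 1.8*h^2 + 0.74*h + 2.15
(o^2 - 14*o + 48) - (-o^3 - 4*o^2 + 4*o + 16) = o^3 + 5*o^2 - 18*o + 32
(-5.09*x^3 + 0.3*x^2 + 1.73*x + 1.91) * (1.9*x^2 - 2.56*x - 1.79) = -9.671*x^5 + 13.6004*x^4 + 11.6301*x^3 - 1.3368*x^2 - 7.9863*x - 3.4189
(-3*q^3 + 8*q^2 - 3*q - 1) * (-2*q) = 6*q^4 - 16*q^3 + 6*q^2 + 2*q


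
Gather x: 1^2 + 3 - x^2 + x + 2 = -x^2 + x + 6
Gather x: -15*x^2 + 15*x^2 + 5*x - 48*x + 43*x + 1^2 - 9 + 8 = 0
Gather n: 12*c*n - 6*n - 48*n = n*(12*c - 54)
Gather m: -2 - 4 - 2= -8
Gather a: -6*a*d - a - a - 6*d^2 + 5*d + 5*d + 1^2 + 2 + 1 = a*(-6*d - 2) - 6*d^2 + 10*d + 4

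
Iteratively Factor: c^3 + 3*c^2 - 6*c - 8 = (c + 1)*(c^2 + 2*c - 8) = (c - 2)*(c + 1)*(c + 4)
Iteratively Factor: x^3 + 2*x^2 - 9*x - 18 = (x - 3)*(x^2 + 5*x + 6) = (x - 3)*(x + 3)*(x + 2)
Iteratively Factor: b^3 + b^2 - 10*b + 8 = (b - 2)*(b^2 + 3*b - 4) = (b - 2)*(b + 4)*(b - 1)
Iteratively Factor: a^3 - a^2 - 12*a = (a - 4)*(a^2 + 3*a) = (a - 4)*(a + 3)*(a)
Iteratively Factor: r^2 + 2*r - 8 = (r - 2)*(r + 4)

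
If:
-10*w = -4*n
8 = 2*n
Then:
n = 4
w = 8/5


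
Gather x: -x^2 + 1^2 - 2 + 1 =-x^2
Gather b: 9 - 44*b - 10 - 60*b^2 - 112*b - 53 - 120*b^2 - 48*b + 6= -180*b^2 - 204*b - 48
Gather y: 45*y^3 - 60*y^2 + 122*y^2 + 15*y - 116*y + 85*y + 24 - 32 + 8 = 45*y^3 + 62*y^2 - 16*y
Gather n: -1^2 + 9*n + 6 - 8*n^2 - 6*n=-8*n^2 + 3*n + 5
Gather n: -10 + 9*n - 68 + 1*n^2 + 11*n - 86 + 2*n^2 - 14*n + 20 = 3*n^2 + 6*n - 144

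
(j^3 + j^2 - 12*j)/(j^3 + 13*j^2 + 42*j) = (j^2 + j - 12)/(j^2 + 13*j + 42)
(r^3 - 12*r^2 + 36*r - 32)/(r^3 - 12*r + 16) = (r - 8)/(r + 4)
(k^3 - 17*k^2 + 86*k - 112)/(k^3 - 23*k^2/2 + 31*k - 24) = 2*(k - 7)/(2*k - 3)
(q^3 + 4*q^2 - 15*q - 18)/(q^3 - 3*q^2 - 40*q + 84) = (q^2 - 2*q - 3)/(q^2 - 9*q + 14)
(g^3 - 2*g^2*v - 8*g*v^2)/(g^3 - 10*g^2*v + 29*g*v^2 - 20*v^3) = g*(g + 2*v)/(g^2 - 6*g*v + 5*v^2)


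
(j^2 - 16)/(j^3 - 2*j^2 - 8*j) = (j + 4)/(j*(j + 2))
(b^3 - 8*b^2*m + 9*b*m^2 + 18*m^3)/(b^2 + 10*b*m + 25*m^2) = (b^3 - 8*b^2*m + 9*b*m^2 + 18*m^3)/(b^2 + 10*b*m + 25*m^2)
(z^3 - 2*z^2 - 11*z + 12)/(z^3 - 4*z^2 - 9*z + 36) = (z - 1)/(z - 3)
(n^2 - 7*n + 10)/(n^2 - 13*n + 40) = (n - 2)/(n - 8)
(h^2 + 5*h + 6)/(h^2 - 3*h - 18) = (h + 2)/(h - 6)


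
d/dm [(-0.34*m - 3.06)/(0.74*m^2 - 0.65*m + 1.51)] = (0.2516*m^2 + 4.5288*m - 2.5024)/(0.5476*m^4 - 0.962*m^3 + 2.6573*m^2 - 1.963*m + 2.2801)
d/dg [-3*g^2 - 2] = -6*g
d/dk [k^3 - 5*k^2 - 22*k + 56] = 3*k^2 - 10*k - 22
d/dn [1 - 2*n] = -2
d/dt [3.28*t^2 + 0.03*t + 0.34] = 6.56*t + 0.03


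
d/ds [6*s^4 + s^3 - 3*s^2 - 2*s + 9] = 24*s^3 + 3*s^2 - 6*s - 2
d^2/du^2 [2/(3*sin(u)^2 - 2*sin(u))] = 4*(-18*sin(u) + 9 + 25/sin(u) - 18/sin(u)^2 + 4/sin(u)^3)/(3*sin(u) - 2)^3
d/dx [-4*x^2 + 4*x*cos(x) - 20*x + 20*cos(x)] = -4*x*sin(x) - 8*x - 20*sin(x) + 4*cos(x) - 20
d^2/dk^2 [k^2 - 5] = 2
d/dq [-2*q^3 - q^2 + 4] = 2*q*(-3*q - 1)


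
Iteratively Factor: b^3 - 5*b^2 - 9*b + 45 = (b + 3)*(b^2 - 8*b + 15) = (b - 5)*(b + 3)*(b - 3)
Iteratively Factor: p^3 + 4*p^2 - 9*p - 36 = (p + 4)*(p^2 - 9) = (p + 3)*(p + 4)*(p - 3)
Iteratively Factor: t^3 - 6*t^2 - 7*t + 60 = (t - 5)*(t^2 - t - 12) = (t - 5)*(t + 3)*(t - 4)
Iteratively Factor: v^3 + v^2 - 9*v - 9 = (v - 3)*(v^2 + 4*v + 3) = (v - 3)*(v + 3)*(v + 1)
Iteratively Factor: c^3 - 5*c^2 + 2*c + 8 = (c + 1)*(c^2 - 6*c + 8) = (c - 4)*(c + 1)*(c - 2)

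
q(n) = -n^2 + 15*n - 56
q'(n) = 15 - 2*n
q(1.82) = -32.01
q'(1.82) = 11.36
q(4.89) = -6.56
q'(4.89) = 5.22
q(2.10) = -28.91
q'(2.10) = 10.80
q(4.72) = -7.48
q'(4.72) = 5.56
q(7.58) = 0.24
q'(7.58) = -0.16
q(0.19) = -53.19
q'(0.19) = 14.62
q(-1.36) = -78.25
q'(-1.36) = 17.72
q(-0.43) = -62.63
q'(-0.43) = 15.86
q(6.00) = -2.00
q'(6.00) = 3.00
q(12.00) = -20.00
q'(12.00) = -9.00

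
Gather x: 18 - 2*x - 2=16 - 2*x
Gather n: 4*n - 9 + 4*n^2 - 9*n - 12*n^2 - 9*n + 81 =-8*n^2 - 14*n + 72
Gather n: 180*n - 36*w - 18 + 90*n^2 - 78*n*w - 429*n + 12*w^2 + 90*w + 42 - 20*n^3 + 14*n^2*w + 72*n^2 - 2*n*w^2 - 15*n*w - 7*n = -20*n^3 + n^2*(14*w + 162) + n*(-2*w^2 - 93*w - 256) + 12*w^2 + 54*w + 24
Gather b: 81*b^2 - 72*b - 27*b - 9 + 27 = 81*b^2 - 99*b + 18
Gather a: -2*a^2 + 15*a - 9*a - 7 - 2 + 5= -2*a^2 + 6*a - 4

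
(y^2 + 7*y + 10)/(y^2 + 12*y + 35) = (y + 2)/(y + 7)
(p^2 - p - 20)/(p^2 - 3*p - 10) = (p + 4)/(p + 2)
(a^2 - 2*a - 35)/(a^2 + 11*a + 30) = (a - 7)/(a + 6)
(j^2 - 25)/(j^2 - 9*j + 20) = (j + 5)/(j - 4)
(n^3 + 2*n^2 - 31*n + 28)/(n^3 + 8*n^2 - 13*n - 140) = (n - 1)/(n + 5)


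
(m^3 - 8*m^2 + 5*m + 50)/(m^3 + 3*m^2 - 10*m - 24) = (m^2 - 10*m + 25)/(m^2 + m - 12)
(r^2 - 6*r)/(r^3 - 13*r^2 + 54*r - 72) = r/(r^2 - 7*r + 12)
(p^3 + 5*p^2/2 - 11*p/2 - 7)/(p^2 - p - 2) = p + 7/2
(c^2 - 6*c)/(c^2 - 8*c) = (c - 6)/(c - 8)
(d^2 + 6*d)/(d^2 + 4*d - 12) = d/(d - 2)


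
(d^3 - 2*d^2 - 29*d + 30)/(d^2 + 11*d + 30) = (d^2 - 7*d + 6)/(d + 6)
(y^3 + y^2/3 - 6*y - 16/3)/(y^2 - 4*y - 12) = (3*y^2 - 5*y - 8)/(3*(y - 6))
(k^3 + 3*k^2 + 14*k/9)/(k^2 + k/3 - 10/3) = k*(9*k^2 + 27*k + 14)/(3*(3*k^2 + k - 10))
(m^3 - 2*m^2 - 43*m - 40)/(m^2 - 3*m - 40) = m + 1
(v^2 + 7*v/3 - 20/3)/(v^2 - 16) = (v - 5/3)/(v - 4)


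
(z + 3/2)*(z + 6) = z^2 + 15*z/2 + 9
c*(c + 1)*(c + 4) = c^3 + 5*c^2 + 4*c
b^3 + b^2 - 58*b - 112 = (b - 8)*(b + 2)*(b + 7)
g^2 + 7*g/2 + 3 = (g + 3/2)*(g + 2)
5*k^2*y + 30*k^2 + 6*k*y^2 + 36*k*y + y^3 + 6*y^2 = (k + y)*(5*k + y)*(y + 6)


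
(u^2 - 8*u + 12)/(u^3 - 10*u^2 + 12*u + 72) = (u - 2)/(u^2 - 4*u - 12)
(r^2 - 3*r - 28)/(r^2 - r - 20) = (r - 7)/(r - 5)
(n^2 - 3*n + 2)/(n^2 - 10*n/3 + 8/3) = 3*(n - 1)/(3*n - 4)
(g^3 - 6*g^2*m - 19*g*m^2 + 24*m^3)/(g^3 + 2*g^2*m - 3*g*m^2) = (g - 8*m)/g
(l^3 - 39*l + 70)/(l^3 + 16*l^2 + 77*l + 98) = (l^2 - 7*l + 10)/(l^2 + 9*l + 14)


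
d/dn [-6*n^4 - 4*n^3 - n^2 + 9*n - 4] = -24*n^3 - 12*n^2 - 2*n + 9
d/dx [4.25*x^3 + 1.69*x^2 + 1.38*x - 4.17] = 12.75*x^2 + 3.38*x + 1.38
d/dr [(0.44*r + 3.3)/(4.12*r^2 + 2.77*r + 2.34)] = (1.8128*r^2 + 1.2188*r - (0.44*r + 3.3)*(8.24*r + 2.77) + 1.0296)/(4.12*r^2 + 2.77*r + 2.34)^2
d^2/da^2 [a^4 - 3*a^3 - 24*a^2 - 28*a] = 12*a^2 - 18*a - 48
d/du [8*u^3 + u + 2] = 24*u^2 + 1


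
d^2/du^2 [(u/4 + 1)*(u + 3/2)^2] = 3*u/2 + 7/2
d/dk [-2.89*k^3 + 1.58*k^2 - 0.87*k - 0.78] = -8.67*k^2 + 3.16*k - 0.87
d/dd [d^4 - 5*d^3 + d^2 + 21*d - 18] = 4*d^3 - 15*d^2 + 2*d + 21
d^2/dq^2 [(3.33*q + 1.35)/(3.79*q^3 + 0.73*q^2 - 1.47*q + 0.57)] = (286.994718*q^5 + 287.977086*q^4 + 100.414692*q^3 - 127.136628*q^2 - 34.504218*q + 10.291374)/(54.439939*q^9 + 31.457379*q^8 - 57.286608*q^7 + 0.549333999999998*q^6 + 31.681458*q^5 - 13.410216*q^4 - 3.152412*q^3 + 4.40667*q^2 - 1.432809*q + 0.185193)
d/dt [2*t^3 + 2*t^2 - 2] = 2*t*(3*t + 2)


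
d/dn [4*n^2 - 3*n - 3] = 8*n - 3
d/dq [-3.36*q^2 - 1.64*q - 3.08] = -6.72*q - 1.64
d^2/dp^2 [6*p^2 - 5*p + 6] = 12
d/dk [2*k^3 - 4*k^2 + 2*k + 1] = 6*k^2 - 8*k + 2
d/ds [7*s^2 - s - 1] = 14*s - 1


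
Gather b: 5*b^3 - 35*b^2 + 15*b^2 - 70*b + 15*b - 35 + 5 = 5*b^3 - 20*b^2 - 55*b - 30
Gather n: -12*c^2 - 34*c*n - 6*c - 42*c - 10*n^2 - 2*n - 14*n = -12*c^2 - 48*c - 10*n^2 + n*(-34*c - 16)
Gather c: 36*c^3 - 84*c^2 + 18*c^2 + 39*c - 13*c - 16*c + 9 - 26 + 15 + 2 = 36*c^3 - 66*c^2 + 10*c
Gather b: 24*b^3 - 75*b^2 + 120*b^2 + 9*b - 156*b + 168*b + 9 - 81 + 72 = 24*b^3 + 45*b^2 + 21*b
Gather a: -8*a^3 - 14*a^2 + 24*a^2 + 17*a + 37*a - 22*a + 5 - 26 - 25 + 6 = -8*a^3 + 10*a^2 + 32*a - 40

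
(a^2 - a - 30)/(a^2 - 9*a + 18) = (a + 5)/(a - 3)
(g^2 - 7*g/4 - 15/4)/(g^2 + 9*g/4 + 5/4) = (g - 3)/(g + 1)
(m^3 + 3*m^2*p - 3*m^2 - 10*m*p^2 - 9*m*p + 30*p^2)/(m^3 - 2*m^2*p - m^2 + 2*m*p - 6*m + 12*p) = (m + 5*p)/(m + 2)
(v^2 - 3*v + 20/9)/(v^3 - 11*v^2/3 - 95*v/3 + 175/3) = (v - 4/3)/(v^2 - 2*v - 35)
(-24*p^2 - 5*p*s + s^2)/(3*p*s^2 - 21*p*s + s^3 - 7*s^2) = (-8*p + s)/(s*(s - 7))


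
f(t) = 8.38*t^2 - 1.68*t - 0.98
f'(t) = 16.76*t - 1.68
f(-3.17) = 88.56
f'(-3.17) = -54.81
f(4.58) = 167.11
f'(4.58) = 75.08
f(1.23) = 9.63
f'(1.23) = 18.93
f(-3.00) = 79.48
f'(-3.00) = -51.96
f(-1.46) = 19.34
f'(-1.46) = -26.15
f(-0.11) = -0.69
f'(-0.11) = -3.52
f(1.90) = 26.08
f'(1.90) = 30.16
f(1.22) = 9.44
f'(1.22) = 18.77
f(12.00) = 1185.58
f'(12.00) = 199.44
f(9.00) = 662.68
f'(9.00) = 149.16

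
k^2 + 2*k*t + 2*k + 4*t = (k + 2)*(k + 2*t)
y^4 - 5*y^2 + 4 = (y - 2)*(y - 1)*(y + 1)*(y + 2)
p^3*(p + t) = p^4 + p^3*t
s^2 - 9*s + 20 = (s - 5)*(s - 4)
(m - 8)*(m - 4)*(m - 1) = m^3 - 13*m^2 + 44*m - 32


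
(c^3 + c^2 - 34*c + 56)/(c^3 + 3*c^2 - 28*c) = (c - 2)/c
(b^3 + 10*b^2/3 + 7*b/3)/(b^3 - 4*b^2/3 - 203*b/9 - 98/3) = 3*b*(b + 1)/(3*b^2 - 11*b - 42)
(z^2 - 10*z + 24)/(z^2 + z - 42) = (z - 4)/(z + 7)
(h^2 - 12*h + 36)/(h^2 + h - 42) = (h - 6)/(h + 7)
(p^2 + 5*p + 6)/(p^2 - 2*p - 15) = (p + 2)/(p - 5)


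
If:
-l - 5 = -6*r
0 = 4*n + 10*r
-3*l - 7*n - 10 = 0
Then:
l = 55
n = -25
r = 10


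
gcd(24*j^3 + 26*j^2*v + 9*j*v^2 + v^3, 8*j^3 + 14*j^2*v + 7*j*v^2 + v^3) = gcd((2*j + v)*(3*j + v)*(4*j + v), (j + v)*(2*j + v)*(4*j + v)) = 8*j^2 + 6*j*v + v^2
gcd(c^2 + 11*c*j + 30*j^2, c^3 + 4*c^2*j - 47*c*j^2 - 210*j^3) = c^2 + 11*c*j + 30*j^2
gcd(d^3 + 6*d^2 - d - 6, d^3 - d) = d^2 - 1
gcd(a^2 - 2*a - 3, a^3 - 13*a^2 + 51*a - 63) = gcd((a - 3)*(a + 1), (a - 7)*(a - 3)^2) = a - 3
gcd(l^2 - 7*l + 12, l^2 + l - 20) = l - 4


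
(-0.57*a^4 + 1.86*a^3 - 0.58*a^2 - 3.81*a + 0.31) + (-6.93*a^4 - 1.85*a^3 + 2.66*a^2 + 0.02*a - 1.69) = -7.5*a^4 + 0.01*a^3 + 2.08*a^2 - 3.79*a - 1.38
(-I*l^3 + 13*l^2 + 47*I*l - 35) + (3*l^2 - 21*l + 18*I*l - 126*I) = -I*l^3 + 16*l^2 - 21*l + 65*I*l - 35 - 126*I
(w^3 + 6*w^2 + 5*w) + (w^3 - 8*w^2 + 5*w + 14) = 2*w^3 - 2*w^2 + 10*w + 14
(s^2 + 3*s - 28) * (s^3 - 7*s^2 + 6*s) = s^5 - 4*s^4 - 43*s^3 + 214*s^2 - 168*s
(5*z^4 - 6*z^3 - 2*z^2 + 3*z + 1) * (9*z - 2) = 45*z^5 - 64*z^4 - 6*z^3 + 31*z^2 + 3*z - 2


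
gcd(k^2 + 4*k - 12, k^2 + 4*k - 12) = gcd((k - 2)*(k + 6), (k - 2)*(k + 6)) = k^2 + 4*k - 12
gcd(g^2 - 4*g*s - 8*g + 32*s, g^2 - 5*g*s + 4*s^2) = -g + 4*s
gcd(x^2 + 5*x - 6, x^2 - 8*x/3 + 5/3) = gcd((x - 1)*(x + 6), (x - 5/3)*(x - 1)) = x - 1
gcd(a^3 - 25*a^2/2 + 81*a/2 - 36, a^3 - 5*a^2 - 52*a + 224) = a - 8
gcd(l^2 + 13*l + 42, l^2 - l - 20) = 1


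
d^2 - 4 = (d - 2)*(d + 2)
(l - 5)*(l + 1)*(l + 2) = l^3 - 2*l^2 - 13*l - 10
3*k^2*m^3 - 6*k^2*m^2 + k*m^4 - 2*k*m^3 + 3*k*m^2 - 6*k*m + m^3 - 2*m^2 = m*(3*k + m)*(m - 2)*(k*m + 1)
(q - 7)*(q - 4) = q^2 - 11*q + 28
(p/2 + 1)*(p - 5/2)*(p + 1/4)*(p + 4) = p^4/2 + 15*p^3/8 - 49*p^2/16 - 87*p/8 - 5/2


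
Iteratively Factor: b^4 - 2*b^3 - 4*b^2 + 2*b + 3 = (b + 1)*(b^3 - 3*b^2 - b + 3) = (b - 3)*(b + 1)*(b^2 - 1) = (b - 3)*(b + 1)^2*(b - 1)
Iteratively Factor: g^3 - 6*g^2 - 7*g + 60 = (g - 5)*(g^2 - g - 12) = (g - 5)*(g - 4)*(g + 3)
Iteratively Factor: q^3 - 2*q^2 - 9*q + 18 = (q + 3)*(q^2 - 5*q + 6) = (q - 3)*(q + 3)*(q - 2)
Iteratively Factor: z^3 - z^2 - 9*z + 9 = (z + 3)*(z^2 - 4*z + 3) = (z - 3)*(z + 3)*(z - 1)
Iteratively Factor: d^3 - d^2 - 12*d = (d)*(d^2 - d - 12) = d*(d - 4)*(d + 3)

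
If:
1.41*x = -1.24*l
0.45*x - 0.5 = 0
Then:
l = -1.26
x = 1.11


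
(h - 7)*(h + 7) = h^2 - 49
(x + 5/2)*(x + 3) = x^2 + 11*x/2 + 15/2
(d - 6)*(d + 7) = d^2 + d - 42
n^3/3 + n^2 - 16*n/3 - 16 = (n/3 + 1)*(n - 4)*(n + 4)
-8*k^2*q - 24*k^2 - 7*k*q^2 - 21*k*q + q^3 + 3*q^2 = (-8*k + q)*(k + q)*(q + 3)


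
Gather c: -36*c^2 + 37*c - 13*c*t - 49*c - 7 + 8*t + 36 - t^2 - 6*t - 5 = -36*c^2 + c*(-13*t - 12) - t^2 + 2*t + 24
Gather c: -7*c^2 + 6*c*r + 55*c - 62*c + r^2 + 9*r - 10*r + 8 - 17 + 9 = -7*c^2 + c*(6*r - 7) + r^2 - r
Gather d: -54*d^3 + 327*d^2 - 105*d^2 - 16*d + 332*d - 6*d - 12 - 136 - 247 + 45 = -54*d^3 + 222*d^2 + 310*d - 350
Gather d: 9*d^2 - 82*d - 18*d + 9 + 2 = 9*d^2 - 100*d + 11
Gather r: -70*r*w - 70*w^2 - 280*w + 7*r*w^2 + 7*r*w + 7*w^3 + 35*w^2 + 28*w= r*(7*w^2 - 63*w) + 7*w^3 - 35*w^2 - 252*w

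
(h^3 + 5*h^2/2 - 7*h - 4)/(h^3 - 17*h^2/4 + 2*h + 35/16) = 8*(h^2 + 2*h - 8)/(8*h^2 - 38*h + 35)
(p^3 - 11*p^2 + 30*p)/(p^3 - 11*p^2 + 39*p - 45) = p*(p - 6)/(p^2 - 6*p + 9)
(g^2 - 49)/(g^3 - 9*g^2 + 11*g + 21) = (g + 7)/(g^2 - 2*g - 3)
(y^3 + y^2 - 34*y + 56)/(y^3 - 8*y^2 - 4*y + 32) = (y^2 + 3*y - 28)/(y^2 - 6*y - 16)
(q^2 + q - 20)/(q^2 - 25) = (q - 4)/(q - 5)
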